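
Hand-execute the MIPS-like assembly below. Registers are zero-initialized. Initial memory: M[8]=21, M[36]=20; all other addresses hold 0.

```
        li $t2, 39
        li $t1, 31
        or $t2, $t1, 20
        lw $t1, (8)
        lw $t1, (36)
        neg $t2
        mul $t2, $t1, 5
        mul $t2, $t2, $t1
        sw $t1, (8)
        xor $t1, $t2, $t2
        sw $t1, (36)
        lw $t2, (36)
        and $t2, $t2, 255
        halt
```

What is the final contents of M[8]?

after li $t2, 39: $t2=39
after li $t1, 31: $t1=31
after or $t2, $t1, 20: $t2=31|20=31
after lw $t1, (8): $t1=M[8]=21
after lw $t1, (36): $t1=M[36]=20
after neg $t2: $t2=-(31)=-31
after mul $t2, $t1, 5: $t2=20*5=100
after mul $t2, $t2, $t1: $t2=100*20=2000
sw $t1, (8) → M[8]=20
after xor $t1, $t2, $t2: $t1=2000^2000=0
sw $t1, (36) → M[36]=0
after lw $t2, (36): $t2=M[36]=0
after and $t2, $t2, 255: $t2=0&255=0
halt.

20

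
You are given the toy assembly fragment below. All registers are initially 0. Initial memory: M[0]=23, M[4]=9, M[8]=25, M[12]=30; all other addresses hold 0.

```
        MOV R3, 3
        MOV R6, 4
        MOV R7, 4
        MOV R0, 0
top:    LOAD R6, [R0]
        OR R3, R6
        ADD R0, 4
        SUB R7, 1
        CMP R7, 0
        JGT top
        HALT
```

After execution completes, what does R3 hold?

31

MOV R3, 3 → R3=3
MOV R6, 4 → R6=4
MOV R7, 4 → R7=4
MOV R0, 0 → R0=0
LOAD R6, [R0] → R6=M[0]=23
OR R3, R6 → R3=3|23=23
ADD R0, 4 → R0=0+4=4
SUB R7, 1 → R7=4-1=3
CMP R7, 0  (cmp 3,0)
JGT top: taken
LOAD R6, [R0] → R6=M[4]=9
OR R3, R6 → R3=23|9=31
ADD R0, 4 → R0=4+4=8
SUB R7, 1 → R7=3-1=2
CMP R7, 0  (cmp 2,0)
JGT top: taken
LOAD R6, [R0] → R6=M[8]=25
OR R3, R6 → R3=31|25=31
ADD R0, 4 → R0=8+4=12
SUB R7, 1 → R7=2-1=1
CMP R7, 0  (cmp 1,0)
JGT top: taken
LOAD R6, [R0] → R6=M[12]=30
OR R3, R6 → R3=31|30=31
ADD R0, 4 → R0=12+4=16
SUB R7, 1 → R7=1-1=0
CMP R7, 0  (cmp 0,0)
JGT top: not taken
halt.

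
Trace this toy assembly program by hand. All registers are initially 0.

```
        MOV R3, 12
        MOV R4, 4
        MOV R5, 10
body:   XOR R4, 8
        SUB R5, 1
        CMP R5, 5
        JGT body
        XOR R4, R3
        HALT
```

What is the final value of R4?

0

R3=12
R4=4
R5=10
R4=4^8=12
R5=10-1=9
CMP R5, 5  (cmp 9,5)
JGT body: taken
R4=12^8=4
R5=9-1=8
CMP R5, 5  (cmp 8,5)
JGT body: taken
R4=4^8=12
R5=8-1=7
CMP R5, 5  (cmp 7,5)
JGT body: taken
R4=12^8=4
R5=7-1=6
CMP R5, 5  (cmp 6,5)
JGT body: taken
R4=4^8=12
R5=6-1=5
CMP R5, 5  (cmp 5,5)
JGT body: not taken
R4=12^12=0
halt.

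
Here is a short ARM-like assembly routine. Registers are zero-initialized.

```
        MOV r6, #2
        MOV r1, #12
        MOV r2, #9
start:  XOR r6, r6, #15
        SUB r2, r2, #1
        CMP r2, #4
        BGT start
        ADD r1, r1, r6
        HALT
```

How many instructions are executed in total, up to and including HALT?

25

after MOV r6, #2: r6=2
after MOV r1, #12: r1=12
after MOV r2, #9: r2=9
after XOR r6, r6, #15: r6=2^15=13
after SUB r2, r2, #1: r2=9-1=8
CMP r2, #4  (cmp 8,4)
BGT start: taken
after XOR r6, r6, #15: r6=13^15=2
after SUB r2, r2, #1: r2=8-1=7
CMP r2, #4  (cmp 7,4)
BGT start: taken
after XOR r6, r6, #15: r6=2^15=13
after SUB r2, r2, #1: r2=7-1=6
CMP r2, #4  (cmp 6,4)
BGT start: taken
after XOR r6, r6, #15: r6=13^15=2
after SUB r2, r2, #1: r2=6-1=5
CMP r2, #4  (cmp 5,4)
BGT start: taken
after XOR r6, r6, #15: r6=2^15=13
after SUB r2, r2, #1: r2=5-1=4
CMP r2, #4  (cmp 4,4)
BGT start: not taken
after ADD r1, r1, r6: r1=12+13=25
halt.
Total executed instructions: 25.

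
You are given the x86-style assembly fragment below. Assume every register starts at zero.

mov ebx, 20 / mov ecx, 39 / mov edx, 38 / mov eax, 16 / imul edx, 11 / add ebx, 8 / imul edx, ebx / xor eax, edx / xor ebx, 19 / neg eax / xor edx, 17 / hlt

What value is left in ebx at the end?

15

mov ebx, 20 → ebx=20
mov ecx, 39 → ecx=39
mov edx, 38 → edx=38
mov eax, 16 → eax=16
imul edx, 11 → edx=38*11=418
add ebx, 8 → ebx=20+8=28
imul edx, ebx → edx=418*28=11704
xor eax, edx → eax=16^11704=11688
xor ebx, 19 → ebx=28^19=15
neg eax → eax=-(11688)=-11688
xor edx, 17 → edx=11704^17=11689
halt.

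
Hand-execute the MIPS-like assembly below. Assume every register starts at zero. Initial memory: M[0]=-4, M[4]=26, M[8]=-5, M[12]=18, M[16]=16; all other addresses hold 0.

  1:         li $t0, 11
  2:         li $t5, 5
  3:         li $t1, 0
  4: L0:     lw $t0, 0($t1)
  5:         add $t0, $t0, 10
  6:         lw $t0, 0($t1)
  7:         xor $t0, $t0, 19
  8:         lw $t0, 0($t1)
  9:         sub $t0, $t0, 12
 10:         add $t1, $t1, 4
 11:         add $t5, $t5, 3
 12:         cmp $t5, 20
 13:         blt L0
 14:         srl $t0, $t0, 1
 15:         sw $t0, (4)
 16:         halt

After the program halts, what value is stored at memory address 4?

$t0=11
$t5=5
$t1=0
$t0=M[0]=-4
$t0=(-4)+10=6
$t0=M[0]=-4
$t0=(-4)^19=-17
$t0=M[0]=-4
$t0=(-4)-12=-16
$t1=0+4=4
$t5=5+3=8
cmp $t5, 20  (cmp 8,20)
blt L0: taken
$t0=M[4]=26
$t0=26+10=36
$t0=M[4]=26
$t0=26^19=9
$t0=M[4]=26
$t0=26-12=14
$t1=4+4=8
$t5=8+3=11
cmp $t5, 20  (cmp 11,20)
blt L0: taken
$t0=M[8]=-5
$t0=(-5)+10=5
$t0=M[8]=-5
$t0=(-5)^19=-24
$t0=M[8]=-5
$t0=(-5)-12=-17
$t1=8+4=12
$t5=11+3=14
cmp $t5, 20  (cmp 14,20)
blt L0: taken
$t0=M[12]=18
$t0=18+10=28
$t0=M[12]=18
$t0=18^19=1
$t0=M[12]=18
$t0=18-12=6
$t1=12+4=16
$t5=14+3=17
cmp $t5, 20  (cmp 17,20)
blt L0: taken
$t0=M[16]=16
$t0=16+10=26
$t0=M[16]=16
$t0=16^19=3
$t0=M[16]=16
$t0=16-12=4
$t1=16+4=20
$t5=17+3=20
cmp $t5, 20  (cmp 20,20)
blt L0: not taken
$t0=4>>1=2
sw $t0, (4) → M[4]=2
halt.

2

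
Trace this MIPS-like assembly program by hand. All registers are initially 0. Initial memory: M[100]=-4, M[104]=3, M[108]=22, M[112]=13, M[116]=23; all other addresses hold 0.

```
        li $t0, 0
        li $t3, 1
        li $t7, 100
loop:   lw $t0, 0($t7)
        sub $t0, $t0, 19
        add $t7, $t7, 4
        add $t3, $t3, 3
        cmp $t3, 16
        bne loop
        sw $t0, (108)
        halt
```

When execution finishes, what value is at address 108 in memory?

$t0=0
$t3=1
$t7=100
$t0=M[100]=-4
$t0=(-4)-19=-23
$t7=100+4=104
$t3=1+3=4
cmp $t3, 16  (cmp 4,16)
bne loop: taken
$t0=M[104]=3
$t0=3-19=-16
$t7=104+4=108
$t3=4+3=7
cmp $t3, 16  (cmp 7,16)
bne loop: taken
$t0=M[108]=22
$t0=22-19=3
$t7=108+4=112
$t3=7+3=10
cmp $t3, 16  (cmp 10,16)
bne loop: taken
$t0=M[112]=13
$t0=13-19=-6
$t7=112+4=116
$t3=10+3=13
cmp $t3, 16  (cmp 13,16)
bne loop: taken
$t0=M[116]=23
$t0=23-19=4
$t7=116+4=120
$t3=13+3=16
cmp $t3, 16  (cmp 16,16)
bne loop: not taken
sw $t0, (108) → M[108]=4
halt.

4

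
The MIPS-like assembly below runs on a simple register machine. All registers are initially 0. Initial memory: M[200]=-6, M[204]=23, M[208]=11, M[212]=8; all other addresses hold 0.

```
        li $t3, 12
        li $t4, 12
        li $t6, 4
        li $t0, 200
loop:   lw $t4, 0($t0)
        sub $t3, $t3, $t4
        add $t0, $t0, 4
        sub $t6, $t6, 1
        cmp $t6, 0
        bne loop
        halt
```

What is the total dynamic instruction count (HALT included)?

$t3=12
$t4=12
$t6=4
$t0=200
$t4=M[200]=-6
$t3=12-(-6)=18
$t0=200+4=204
$t6=4-1=3
cmp $t6, 0  (cmp 3,0)
bne loop: taken
$t4=M[204]=23
$t3=18-23=-5
$t0=204+4=208
$t6=3-1=2
cmp $t6, 0  (cmp 2,0)
bne loop: taken
$t4=M[208]=11
$t3=(-5)-11=-16
$t0=208+4=212
$t6=2-1=1
cmp $t6, 0  (cmp 1,0)
bne loop: taken
$t4=M[212]=8
$t3=(-16)-8=-24
$t0=212+4=216
$t6=1-1=0
cmp $t6, 0  (cmp 0,0)
bne loop: not taken
halt.
Total executed instructions: 29.

29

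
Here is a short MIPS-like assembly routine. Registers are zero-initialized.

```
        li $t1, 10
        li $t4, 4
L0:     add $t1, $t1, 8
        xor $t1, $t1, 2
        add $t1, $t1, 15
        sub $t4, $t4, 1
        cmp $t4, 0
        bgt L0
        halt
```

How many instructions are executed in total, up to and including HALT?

li $t1, 10 → $t1=10
li $t4, 4 → $t4=4
add $t1, $t1, 8 → $t1=10+8=18
xor $t1, $t1, 2 → $t1=18^2=16
add $t1, $t1, 15 → $t1=16+15=31
sub $t4, $t4, 1 → $t4=4-1=3
cmp $t4, 0  (cmp 3,0)
bgt L0: taken
add $t1, $t1, 8 → $t1=31+8=39
xor $t1, $t1, 2 → $t1=39^2=37
add $t1, $t1, 15 → $t1=37+15=52
sub $t4, $t4, 1 → $t4=3-1=2
cmp $t4, 0  (cmp 2,0)
bgt L0: taken
add $t1, $t1, 8 → $t1=52+8=60
xor $t1, $t1, 2 → $t1=60^2=62
add $t1, $t1, 15 → $t1=62+15=77
sub $t4, $t4, 1 → $t4=2-1=1
cmp $t4, 0  (cmp 1,0)
bgt L0: taken
add $t1, $t1, 8 → $t1=77+8=85
xor $t1, $t1, 2 → $t1=85^2=87
add $t1, $t1, 15 → $t1=87+15=102
sub $t4, $t4, 1 → $t4=1-1=0
cmp $t4, 0  (cmp 0,0)
bgt L0: not taken
halt.
Total executed instructions: 27.

27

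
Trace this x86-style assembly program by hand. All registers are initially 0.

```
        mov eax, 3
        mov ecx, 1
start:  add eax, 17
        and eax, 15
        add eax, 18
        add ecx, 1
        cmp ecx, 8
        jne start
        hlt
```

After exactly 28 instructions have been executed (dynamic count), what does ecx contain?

mov eax, 3 → eax=3
mov ecx, 1 → ecx=1
add eax, 17 → eax=3+17=20
and eax, 15 → eax=20&15=4
add eax, 18 → eax=4+18=22
add ecx, 1 → ecx=1+1=2
cmp ecx, 8  (cmp 2,8)
jne start: taken
add eax, 17 → eax=22+17=39
and eax, 15 → eax=39&15=7
add eax, 18 → eax=7+18=25
add ecx, 1 → ecx=2+1=3
cmp ecx, 8  (cmp 3,8)
jne start: taken
add eax, 17 → eax=25+17=42
and eax, 15 → eax=42&15=10
add eax, 18 → eax=10+18=28
add ecx, 1 → ecx=3+1=4
cmp ecx, 8  (cmp 4,8)
jne start: taken
add eax, 17 → eax=28+17=45
and eax, 15 → eax=45&15=13
add eax, 18 → eax=13+18=31
add ecx, 1 → ecx=4+1=5
cmp ecx, 8  (cmp 5,8)
jne start: taken
add eax, 17 → eax=31+17=48
and eax, 15 → eax=48&15=0
After step 28: ecx = 5.

5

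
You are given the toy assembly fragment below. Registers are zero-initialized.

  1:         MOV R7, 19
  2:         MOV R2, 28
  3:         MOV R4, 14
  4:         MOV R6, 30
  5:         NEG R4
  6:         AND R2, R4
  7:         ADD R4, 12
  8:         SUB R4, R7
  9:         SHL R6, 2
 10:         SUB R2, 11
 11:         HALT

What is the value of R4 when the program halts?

R7=19
R2=28
R4=14
R6=30
R4=-(14)=-14
R2=28&(-14)=16
R4=(-14)+12=-2
R4=(-2)-19=-21
R6=30<<2=120
R2=16-11=5
halt.

-21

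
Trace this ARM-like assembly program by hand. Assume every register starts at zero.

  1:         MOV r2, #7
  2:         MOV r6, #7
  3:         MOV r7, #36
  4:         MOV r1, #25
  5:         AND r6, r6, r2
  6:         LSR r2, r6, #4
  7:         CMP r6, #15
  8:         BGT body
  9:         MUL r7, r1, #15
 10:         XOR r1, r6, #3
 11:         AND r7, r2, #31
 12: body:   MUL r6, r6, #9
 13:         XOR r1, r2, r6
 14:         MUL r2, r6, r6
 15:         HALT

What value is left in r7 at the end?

r2=7
r6=7
r7=36
r1=25
r6=7&7=7
r2=7>>4=0
CMP r6, #15  (cmp 7,15)
BGT body: not taken
r7=25*15=375
r1=7^3=4
r7=0&31=0
r6=7*9=63
r1=0^63=63
r2=63*63=3969
halt.

0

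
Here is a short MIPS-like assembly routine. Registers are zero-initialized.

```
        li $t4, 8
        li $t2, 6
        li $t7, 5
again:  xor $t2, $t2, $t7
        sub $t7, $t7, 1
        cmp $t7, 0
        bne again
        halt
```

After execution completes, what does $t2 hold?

7

after li $t4, 8: $t4=8
after li $t2, 6: $t2=6
after li $t7, 5: $t7=5
after xor $t2, $t2, $t7: $t2=6^5=3
after sub $t7, $t7, 1: $t7=5-1=4
cmp $t7, 0  (cmp 4,0)
bne again: taken
after xor $t2, $t2, $t7: $t2=3^4=7
after sub $t7, $t7, 1: $t7=4-1=3
cmp $t7, 0  (cmp 3,0)
bne again: taken
after xor $t2, $t2, $t7: $t2=7^3=4
after sub $t7, $t7, 1: $t7=3-1=2
cmp $t7, 0  (cmp 2,0)
bne again: taken
after xor $t2, $t2, $t7: $t2=4^2=6
after sub $t7, $t7, 1: $t7=2-1=1
cmp $t7, 0  (cmp 1,0)
bne again: taken
after xor $t2, $t2, $t7: $t2=6^1=7
after sub $t7, $t7, 1: $t7=1-1=0
cmp $t7, 0  (cmp 0,0)
bne again: not taken
halt.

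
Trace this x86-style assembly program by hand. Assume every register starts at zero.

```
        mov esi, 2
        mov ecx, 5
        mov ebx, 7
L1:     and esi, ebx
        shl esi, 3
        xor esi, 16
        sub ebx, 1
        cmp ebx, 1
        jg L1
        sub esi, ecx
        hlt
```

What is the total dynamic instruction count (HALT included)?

41

after mov esi, 2: esi=2
after mov ecx, 5: ecx=5
after mov ebx, 7: ebx=7
after and esi, ebx: esi=2&7=2
after shl esi, 3: esi=2<<3=16
after xor esi, 16: esi=16^16=0
after sub ebx, 1: ebx=7-1=6
cmp ebx, 1  (cmp 6,1)
jg L1: taken
after and esi, ebx: esi=0&6=0
after shl esi, 3: esi=0<<3=0
after xor esi, 16: esi=0^16=16
after sub ebx, 1: ebx=6-1=5
cmp ebx, 1  (cmp 5,1)
jg L1: taken
after and esi, ebx: esi=16&5=0
after shl esi, 3: esi=0<<3=0
after xor esi, 16: esi=0^16=16
after sub ebx, 1: ebx=5-1=4
cmp ebx, 1  (cmp 4,1)
jg L1: taken
after and esi, ebx: esi=16&4=0
after shl esi, 3: esi=0<<3=0
after xor esi, 16: esi=0^16=16
after sub ebx, 1: ebx=4-1=3
cmp ebx, 1  (cmp 3,1)
jg L1: taken
after and esi, ebx: esi=16&3=0
after shl esi, 3: esi=0<<3=0
after xor esi, 16: esi=0^16=16
after sub ebx, 1: ebx=3-1=2
cmp ebx, 1  (cmp 2,1)
jg L1: taken
after and esi, ebx: esi=16&2=0
after shl esi, 3: esi=0<<3=0
after xor esi, 16: esi=0^16=16
after sub ebx, 1: ebx=2-1=1
cmp ebx, 1  (cmp 1,1)
jg L1: not taken
after sub esi, ecx: esi=16-5=11
halt.
Total executed instructions: 41.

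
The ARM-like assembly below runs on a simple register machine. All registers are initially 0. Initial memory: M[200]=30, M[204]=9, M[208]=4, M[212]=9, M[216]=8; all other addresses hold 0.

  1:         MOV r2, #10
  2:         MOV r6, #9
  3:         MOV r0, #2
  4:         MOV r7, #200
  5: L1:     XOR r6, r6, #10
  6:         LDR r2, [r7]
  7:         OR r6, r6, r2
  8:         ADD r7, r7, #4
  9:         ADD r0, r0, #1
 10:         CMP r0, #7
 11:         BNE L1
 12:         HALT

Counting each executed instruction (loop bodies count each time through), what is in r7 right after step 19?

208

after MOV r2, #10: r2=10
after MOV r6, #9: r6=9
after MOV r0, #2: r0=2
after MOV r7, #200: r7=200
after XOR r6, r6, #10: r6=9^10=3
after LDR r2, [r7]: r2=M[200]=30
after OR r6, r6, r2: r6=3|30=31
after ADD r7, r7, #4: r7=200+4=204
after ADD r0, r0, #1: r0=2+1=3
CMP r0, #7  (cmp 3,7)
BNE L1: taken
after XOR r6, r6, #10: r6=31^10=21
after LDR r2, [r7]: r2=M[204]=9
after OR r6, r6, r2: r6=21|9=29
after ADD r7, r7, #4: r7=204+4=208
after ADD r0, r0, #1: r0=3+1=4
CMP r0, #7  (cmp 4,7)
BNE L1: taken
after XOR r6, r6, #10: r6=29^10=23
After step 19: r7 = 208.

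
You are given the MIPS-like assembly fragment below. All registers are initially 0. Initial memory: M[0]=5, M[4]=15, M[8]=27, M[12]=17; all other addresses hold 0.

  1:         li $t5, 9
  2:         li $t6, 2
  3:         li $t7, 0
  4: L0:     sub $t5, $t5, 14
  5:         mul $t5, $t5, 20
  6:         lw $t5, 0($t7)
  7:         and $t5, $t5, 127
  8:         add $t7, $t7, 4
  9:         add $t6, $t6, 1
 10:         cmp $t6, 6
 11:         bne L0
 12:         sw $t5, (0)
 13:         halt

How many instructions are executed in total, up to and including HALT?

37

li $t5, 9 → $t5=9
li $t6, 2 → $t6=2
li $t7, 0 → $t7=0
sub $t5, $t5, 14 → $t5=9-14=-5
mul $t5, $t5, 20 → $t5=(-5)*20=-100
lw $t5, 0($t7) → $t5=M[0]=5
and $t5, $t5, 127 → $t5=5&127=5
add $t7, $t7, 4 → $t7=0+4=4
add $t6, $t6, 1 → $t6=2+1=3
cmp $t6, 6  (cmp 3,6)
bne L0: taken
sub $t5, $t5, 14 → $t5=5-14=-9
mul $t5, $t5, 20 → $t5=(-9)*20=-180
lw $t5, 0($t7) → $t5=M[4]=15
and $t5, $t5, 127 → $t5=15&127=15
add $t7, $t7, 4 → $t7=4+4=8
add $t6, $t6, 1 → $t6=3+1=4
cmp $t6, 6  (cmp 4,6)
bne L0: taken
sub $t5, $t5, 14 → $t5=15-14=1
mul $t5, $t5, 20 → $t5=1*20=20
lw $t5, 0($t7) → $t5=M[8]=27
and $t5, $t5, 127 → $t5=27&127=27
add $t7, $t7, 4 → $t7=8+4=12
add $t6, $t6, 1 → $t6=4+1=5
cmp $t6, 6  (cmp 5,6)
bne L0: taken
sub $t5, $t5, 14 → $t5=27-14=13
mul $t5, $t5, 20 → $t5=13*20=260
lw $t5, 0($t7) → $t5=M[12]=17
and $t5, $t5, 127 → $t5=17&127=17
add $t7, $t7, 4 → $t7=12+4=16
add $t6, $t6, 1 → $t6=5+1=6
cmp $t6, 6  (cmp 6,6)
bne L0: not taken
sw $t5, (0) → M[0]=17
halt.
Total executed instructions: 37.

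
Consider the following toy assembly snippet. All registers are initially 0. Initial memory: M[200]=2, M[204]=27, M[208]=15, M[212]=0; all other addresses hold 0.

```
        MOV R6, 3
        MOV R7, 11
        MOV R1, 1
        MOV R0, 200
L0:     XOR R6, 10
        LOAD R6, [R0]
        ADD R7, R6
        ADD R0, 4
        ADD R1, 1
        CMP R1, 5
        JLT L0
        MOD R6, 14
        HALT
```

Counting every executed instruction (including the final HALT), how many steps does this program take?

MOV R6, 3 → R6=3
MOV R7, 11 → R7=11
MOV R1, 1 → R1=1
MOV R0, 200 → R0=200
XOR R6, 10 → R6=3^10=9
LOAD R6, [R0] → R6=M[200]=2
ADD R7, R6 → R7=11+2=13
ADD R0, 4 → R0=200+4=204
ADD R1, 1 → R1=1+1=2
CMP R1, 5  (cmp 2,5)
JLT L0: taken
XOR R6, 10 → R6=2^10=8
LOAD R6, [R0] → R6=M[204]=27
ADD R7, R6 → R7=13+27=40
ADD R0, 4 → R0=204+4=208
ADD R1, 1 → R1=2+1=3
CMP R1, 5  (cmp 3,5)
JLT L0: taken
XOR R6, 10 → R6=27^10=17
LOAD R6, [R0] → R6=M[208]=15
ADD R7, R6 → R7=40+15=55
ADD R0, 4 → R0=208+4=212
ADD R1, 1 → R1=3+1=4
CMP R1, 5  (cmp 4,5)
JLT L0: taken
XOR R6, 10 → R6=15^10=5
LOAD R6, [R0] → R6=M[212]=0
ADD R7, R6 → R7=55+0=55
ADD R0, 4 → R0=212+4=216
ADD R1, 1 → R1=4+1=5
CMP R1, 5  (cmp 5,5)
JLT L0: not taken
MOD R6, 14 → R6=0%14=0
halt.
Total executed instructions: 34.

34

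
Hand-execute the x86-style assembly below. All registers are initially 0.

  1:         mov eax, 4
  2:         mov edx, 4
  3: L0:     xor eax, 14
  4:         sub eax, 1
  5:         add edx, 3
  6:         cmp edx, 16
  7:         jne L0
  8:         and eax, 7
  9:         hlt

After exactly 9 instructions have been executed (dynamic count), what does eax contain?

6

mov eax, 4 → eax=4
mov edx, 4 → edx=4
xor eax, 14 → eax=4^14=10
sub eax, 1 → eax=10-1=9
add edx, 3 → edx=4+3=7
cmp edx, 16  (cmp 7,16)
jne L0: taken
xor eax, 14 → eax=9^14=7
sub eax, 1 → eax=7-1=6
After step 9: eax = 6.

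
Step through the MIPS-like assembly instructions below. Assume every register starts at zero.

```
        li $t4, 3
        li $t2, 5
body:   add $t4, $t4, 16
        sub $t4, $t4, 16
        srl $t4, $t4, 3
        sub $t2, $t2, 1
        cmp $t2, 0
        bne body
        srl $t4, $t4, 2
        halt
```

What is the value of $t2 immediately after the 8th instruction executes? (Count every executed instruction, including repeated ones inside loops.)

4

$t4=3
$t2=5
$t4=3+16=19
$t4=19-16=3
$t4=3>>3=0
$t2=5-1=4
cmp $t2, 0  (cmp 4,0)
bne body: taken
After step 8: $t2 = 4.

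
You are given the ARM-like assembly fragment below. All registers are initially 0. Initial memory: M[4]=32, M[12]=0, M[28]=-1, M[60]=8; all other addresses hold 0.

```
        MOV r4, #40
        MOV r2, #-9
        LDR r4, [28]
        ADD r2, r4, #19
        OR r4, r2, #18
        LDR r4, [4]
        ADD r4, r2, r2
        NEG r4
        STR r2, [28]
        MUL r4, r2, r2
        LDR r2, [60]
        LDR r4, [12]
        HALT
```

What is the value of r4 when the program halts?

r4=40
r2=-9
r4=M[28]=-1
r2=(-1)+19=18
r4=18|18=18
r4=M[4]=32
r4=18+18=36
r4=-(36)=-36
STR r2, [28] → M[28]=18
r4=18*18=324
r2=M[60]=8
r4=M[12]=0
halt.

0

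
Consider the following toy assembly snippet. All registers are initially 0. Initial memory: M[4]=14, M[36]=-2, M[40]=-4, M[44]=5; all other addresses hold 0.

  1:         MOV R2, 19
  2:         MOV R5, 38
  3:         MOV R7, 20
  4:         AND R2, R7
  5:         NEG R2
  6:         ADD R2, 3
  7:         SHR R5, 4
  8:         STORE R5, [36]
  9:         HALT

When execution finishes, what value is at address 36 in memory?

2

after MOV R2, 19: R2=19
after MOV R5, 38: R5=38
after MOV R7, 20: R7=20
after AND R2, R7: R2=19&20=16
after NEG R2: R2=-(16)=-16
after ADD R2, 3: R2=(-16)+3=-13
after SHR R5, 4: R5=38>>4=2
STORE R5, [36] → M[36]=2
halt.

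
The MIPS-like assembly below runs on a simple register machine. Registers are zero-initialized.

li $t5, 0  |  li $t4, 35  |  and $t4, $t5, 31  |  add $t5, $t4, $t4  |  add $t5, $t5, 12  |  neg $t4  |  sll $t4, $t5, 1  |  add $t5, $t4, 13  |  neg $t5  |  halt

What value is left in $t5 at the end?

-37

$t5=0
$t4=35
$t4=0&31=0
$t5=0+0=0
$t5=0+12=12
$t4=-(0)=0
$t4=12<<1=24
$t5=24+13=37
$t5=-(37)=-37
halt.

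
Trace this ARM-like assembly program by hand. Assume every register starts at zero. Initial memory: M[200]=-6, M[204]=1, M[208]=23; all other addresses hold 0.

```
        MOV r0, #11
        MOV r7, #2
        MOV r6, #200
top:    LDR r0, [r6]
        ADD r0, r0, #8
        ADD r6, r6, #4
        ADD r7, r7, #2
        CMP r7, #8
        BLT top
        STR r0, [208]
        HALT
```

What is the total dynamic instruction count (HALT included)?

MOV r0, #11 → r0=11
MOV r7, #2 → r7=2
MOV r6, #200 → r6=200
LDR r0, [r6] → r0=M[200]=-6
ADD r0, r0, #8 → r0=(-6)+8=2
ADD r6, r6, #4 → r6=200+4=204
ADD r7, r7, #2 → r7=2+2=4
CMP r7, #8  (cmp 4,8)
BLT top: taken
LDR r0, [r6] → r0=M[204]=1
ADD r0, r0, #8 → r0=1+8=9
ADD r6, r6, #4 → r6=204+4=208
ADD r7, r7, #2 → r7=4+2=6
CMP r7, #8  (cmp 6,8)
BLT top: taken
LDR r0, [r6] → r0=M[208]=23
ADD r0, r0, #8 → r0=23+8=31
ADD r6, r6, #4 → r6=208+4=212
ADD r7, r7, #2 → r7=6+2=8
CMP r7, #8  (cmp 8,8)
BLT top: not taken
STR r0, [208] → M[208]=31
halt.
Total executed instructions: 23.

23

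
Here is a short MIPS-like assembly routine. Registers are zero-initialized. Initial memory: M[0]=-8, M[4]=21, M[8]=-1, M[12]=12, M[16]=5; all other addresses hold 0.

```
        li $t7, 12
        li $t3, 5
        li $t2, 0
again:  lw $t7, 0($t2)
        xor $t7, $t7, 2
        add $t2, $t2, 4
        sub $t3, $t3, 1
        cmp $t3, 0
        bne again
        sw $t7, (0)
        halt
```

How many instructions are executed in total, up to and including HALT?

35

li $t7, 12 → $t7=12
li $t3, 5 → $t3=5
li $t2, 0 → $t2=0
lw $t7, 0($t2) → $t7=M[0]=-8
xor $t7, $t7, 2 → $t7=(-8)^2=-6
add $t2, $t2, 4 → $t2=0+4=4
sub $t3, $t3, 1 → $t3=5-1=4
cmp $t3, 0  (cmp 4,0)
bne again: taken
lw $t7, 0($t2) → $t7=M[4]=21
xor $t7, $t7, 2 → $t7=21^2=23
add $t2, $t2, 4 → $t2=4+4=8
sub $t3, $t3, 1 → $t3=4-1=3
cmp $t3, 0  (cmp 3,0)
bne again: taken
lw $t7, 0($t2) → $t7=M[8]=-1
xor $t7, $t7, 2 → $t7=(-1)^2=-3
add $t2, $t2, 4 → $t2=8+4=12
sub $t3, $t3, 1 → $t3=3-1=2
cmp $t3, 0  (cmp 2,0)
bne again: taken
lw $t7, 0($t2) → $t7=M[12]=12
xor $t7, $t7, 2 → $t7=12^2=14
add $t2, $t2, 4 → $t2=12+4=16
sub $t3, $t3, 1 → $t3=2-1=1
cmp $t3, 0  (cmp 1,0)
bne again: taken
lw $t7, 0($t2) → $t7=M[16]=5
xor $t7, $t7, 2 → $t7=5^2=7
add $t2, $t2, 4 → $t2=16+4=20
sub $t3, $t3, 1 → $t3=1-1=0
cmp $t3, 0  (cmp 0,0)
bne again: not taken
sw $t7, (0) → M[0]=7
halt.
Total executed instructions: 35.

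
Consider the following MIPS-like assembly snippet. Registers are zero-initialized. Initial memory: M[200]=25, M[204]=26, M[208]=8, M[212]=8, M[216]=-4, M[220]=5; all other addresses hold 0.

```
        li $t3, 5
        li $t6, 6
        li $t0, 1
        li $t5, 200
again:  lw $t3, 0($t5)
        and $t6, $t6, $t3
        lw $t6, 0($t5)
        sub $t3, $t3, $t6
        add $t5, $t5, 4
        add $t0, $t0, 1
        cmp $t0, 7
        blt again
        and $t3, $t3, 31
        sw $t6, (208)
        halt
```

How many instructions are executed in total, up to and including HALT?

55

$t3=5
$t6=6
$t0=1
$t5=200
$t3=M[200]=25
$t6=6&25=0
$t6=M[200]=25
$t3=25-25=0
$t5=200+4=204
$t0=1+1=2
cmp $t0, 7  (cmp 2,7)
blt again: taken
$t3=M[204]=26
$t6=25&26=24
$t6=M[204]=26
$t3=26-26=0
$t5=204+4=208
$t0=2+1=3
cmp $t0, 7  (cmp 3,7)
blt again: taken
$t3=M[208]=8
$t6=26&8=8
$t6=M[208]=8
$t3=8-8=0
$t5=208+4=212
$t0=3+1=4
cmp $t0, 7  (cmp 4,7)
blt again: taken
$t3=M[212]=8
$t6=8&8=8
$t6=M[212]=8
$t3=8-8=0
$t5=212+4=216
$t0=4+1=5
cmp $t0, 7  (cmp 5,7)
blt again: taken
$t3=M[216]=-4
$t6=8&(-4)=8
$t6=M[216]=-4
$t3=(-4)-(-4)=0
$t5=216+4=220
$t0=5+1=6
cmp $t0, 7  (cmp 6,7)
blt again: taken
$t3=M[220]=5
$t6=(-4)&5=4
$t6=M[220]=5
$t3=5-5=0
$t5=220+4=224
$t0=6+1=7
cmp $t0, 7  (cmp 7,7)
blt again: not taken
$t3=0&31=0
sw $t6, (208) → M[208]=5
halt.
Total executed instructions: 55.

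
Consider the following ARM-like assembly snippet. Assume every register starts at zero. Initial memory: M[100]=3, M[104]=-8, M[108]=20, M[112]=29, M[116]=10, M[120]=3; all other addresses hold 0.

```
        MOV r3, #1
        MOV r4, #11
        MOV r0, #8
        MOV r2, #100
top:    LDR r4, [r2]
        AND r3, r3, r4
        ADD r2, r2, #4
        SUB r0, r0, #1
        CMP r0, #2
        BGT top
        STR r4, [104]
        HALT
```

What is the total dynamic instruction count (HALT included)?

MOV r3, #1 → r3=1
MOV r4, #11 → r4=11
MOV r0, #8 → r0=8
MOV r2, #100 → r2=100
LDR r4, [r2] → r4=M[100]=3
AND r3, r3, r4 → r3=1&3=1
ADD r2, r2, #4 → r2=100+4=104
SUB r0, r0, #1 → r0=8-1=7
CMP r0, #2  (cmp 7,2)
BGT top: taken
LDR r4, [r2] → r4=M[104]=-8
AND r3, r3, r4 → r3=1&(-8)=0
ADD r2, r2, #4 → r2=104+4=108
SUB r0, r0, #1 → r0=7-1=6
CMP r0, #2  (cmp 6,2)
BGT top: taken
LDR r4, [r2] → r4=M[108]=20
AND r3, r3, r4 → r3=0&20=0
ADD r2, r2, #4 → r2=108+4=112
SUB r0, r0, #1 → r0=6-1=5
CMP r0, #2  (cmp 5,2)
BGT top: taken
LDR r4, [r2] → r4=M[112]=29
AND r3, r3, r4 → r3=0&29=0
ADD r2, r2, #4 → r2=112+4=116
SUB r0, r0, #1 → r0=5-1=4
CMP r0, #2  (cmp 4,2)
BGT top: taken
LDR r4, [r2] → r4=M[116]=10
AND r3, r3, r4 → r3=0&10=0
ADD r2, r2, #4 → r2=116+4=120
SUB r0, r0, #1 → r0=4-1=3
CMP r0, #2  (cmp 3,2)
BGT top: taken
LDR r4, [r2] → r4=M[120]=3
AND r3, r3, r4 → r3=0&3=0
ADD r2, r2, #4 → r2=120+4=124
SUB r0, r0, #1 → r0=3-1=2
CMP r0, #2  (cmp 2,2)
BGT top: not taken
STR r4, [104] → M[104]=3
halt.
Total executed instructions: 42.

42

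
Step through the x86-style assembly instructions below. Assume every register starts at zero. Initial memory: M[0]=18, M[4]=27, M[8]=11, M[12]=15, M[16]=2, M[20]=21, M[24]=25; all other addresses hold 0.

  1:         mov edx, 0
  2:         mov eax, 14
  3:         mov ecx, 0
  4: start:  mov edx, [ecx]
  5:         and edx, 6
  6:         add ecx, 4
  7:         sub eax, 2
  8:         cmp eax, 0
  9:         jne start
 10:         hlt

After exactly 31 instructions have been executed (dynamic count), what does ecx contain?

20

edx=0
eax=14
ecx=0
edx=M[0]=18
edx=18&6=2
ecx=0+4=4
eax=14-2=12
cmp eax, 0  (cmp 12,0)
jne start: taken
edx=M[4]=27
edx=27&6=2
ecx=4+4=8
eax=12-2=10
cmp eax, 0  (cmp 10,0)
jne start: taken
edx=M[8]=11
edx=11&6=2
ecx=8+4=12
eax=10-2=8
cmp eax, 0  (cmp 8,0)
jne start: taken
edx=M[12]=15
edx=15&6=6
ecx=12+4=16
eax=8-2=6
cmp eax, 0  (cmp 6,0)
jne start: taken
edx=M[16]=2
edx=2&6=2
ecx=16+4=20
eax=6-2=4
After step 31: ecx = 20.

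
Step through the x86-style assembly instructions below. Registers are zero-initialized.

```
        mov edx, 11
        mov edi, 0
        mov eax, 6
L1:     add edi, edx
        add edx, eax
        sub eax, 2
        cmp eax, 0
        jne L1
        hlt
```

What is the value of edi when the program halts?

49

edx=11
edi=0
eax=6
edi=0+11=11
edx=11+6=17
eax=6-2=4
cmp eax, 0  (cmp 4,0)
jne L1: taken
edi=11+17=28
edx=17+4=21
eax=4-2=2
cmp eax, 0  (cmp 2,0)
jne L1: taken
edi=28+21=49
edx=21+2=23
eax=2-2=0
cmp eax, 0  (cmp 0,0)
jne L1: not taken
halt.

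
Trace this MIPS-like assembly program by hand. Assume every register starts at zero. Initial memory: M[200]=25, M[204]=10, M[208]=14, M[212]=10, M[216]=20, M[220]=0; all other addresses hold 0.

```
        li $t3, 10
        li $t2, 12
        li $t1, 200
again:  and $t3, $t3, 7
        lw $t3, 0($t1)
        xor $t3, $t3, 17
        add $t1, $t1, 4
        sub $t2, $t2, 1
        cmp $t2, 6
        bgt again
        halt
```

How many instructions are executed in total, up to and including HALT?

46

li $t3, 10 → $t3=10
li $t2, 12 → $t2=12
li $t1, 200 → $t1=200
and $t3, $t3, 7 → $t3=10&7=2
lw $t3, 0($t1) → $t3=M[200]=25
xor $t3, $t3, 17 → $t3=25^17=8
add $t1, $t1, 4 → $t1=200+4=204
sub $t2, $t2, 1 → $t2=12-1=11
cmp $t2, 6  (cmp 11,6)
bgt again: taken
and $t3, $t3, 7 → $t3=8&7=0
lw $t3, 0($t1) → $t3=M[204]=10
xor $t3, $t3, 17 → $t3=10^17=27
add $t1, $t1, 4 → $t1=204+4=208
sub $t2, $t2, 1 → $t2=11-1=10
cmp $t2, 6  (cmp 10,6)
bgt again: taken
and $t3, $t3, 7 → $t3=27&7=3
lw $t3, 0($t1) → $t3=M[208]=14
xor $t3, $t3, 17 → $t3=14^17=31
add $t1, $t1, 4 → $t1=208+4=212
sub $t2, $t2, 1 → $t2=10-1=9
cmp $t2, 6  (cmp 9,6)
bgt again: taken
and $t3, $t3, 7 → $t3=31&7=7
lw $t3, 0($t1) → $t3=M[212]=10
xor $t3, $t3, 17 → $t3=10^17=27
add $t1, $t1, 4 → $t1=212+4=216
sub $t2, $t2, 1 → $t2=9-1=8
cmp $t2, 6  (cmp 8,6)
bgt again: taken
and $t3, $t3, 7 → $t3=27&7=3
lw $t3, 0($t1) → $t3=M[216]=20
xor $t3, $t3, 17 → $t3=20^17=5
add $t1, $t1, 4 → $t1=216+4=220
sub $t2, $t2, 1 → $t2=8-1=7
cmp $t2, 6  (cmp 7,6)
bgt again: taken
and $t3, $t3, 7 → $t3=5&7=5
lw $t3, 0($t1) → $t3=M[220]=0
xor $t3, $t3, 17 → $t3=0^17=17
add $t1, $t1, 4 → $t1=220+4=224
sub $t2, $t2, 1 → $t2=7-1=6
cmp $t2, 6  (cmp 6,6)
bgt again: not taken
halt.
Total executed instructions: 46.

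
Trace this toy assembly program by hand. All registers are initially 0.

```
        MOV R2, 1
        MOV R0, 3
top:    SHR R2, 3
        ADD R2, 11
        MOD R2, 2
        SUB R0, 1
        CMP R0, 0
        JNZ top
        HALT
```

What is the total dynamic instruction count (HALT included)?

after MOV R2, 1: R2=1
after MOV R0, 3: R0=3
after SHR R2, 3: R2=1>>3=0
after ADD R2, 11: R2=0+11=11
after MOD R2, 2: R2=11%2=1
after SUB R0, 1: R0=3-1=2
CMP R0, 0  (cmp 2,0)
JNZ top: taken
after SHR R2, 3: R2=1>>3=0
after ADD R2, 11: R2=0+11=11
after MOD R2, 2: R2=11%2=1
after SUB R0, 1: R0=2-1=1
CMP R0, 0  (cmp 1,0)
JNZ top: taken
after SHR R2, 3: R2=1>>3=0
after ADD R2, 11: R2=0+11=11
after MOD R2, 2: R2=11%2=1
after SUB R0, 1: R0=1-1=0
CMP R0, 0  (cmp 0,0)
JNZ top: not taken
halt.
Total executed instructions: 21.

21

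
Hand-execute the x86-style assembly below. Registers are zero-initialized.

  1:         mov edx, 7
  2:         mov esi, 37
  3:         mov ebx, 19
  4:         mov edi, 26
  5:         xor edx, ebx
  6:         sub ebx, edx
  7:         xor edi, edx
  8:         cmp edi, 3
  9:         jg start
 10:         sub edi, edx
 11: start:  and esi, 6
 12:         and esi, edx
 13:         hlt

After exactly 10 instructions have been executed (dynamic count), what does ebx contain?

-1

edx=7
esi=37
ebx=19
edi=26
edx=7^19=20
ebx=19-20=-1
edi=26^20=14
cmp edi, 3  (cmp 14,3)
jg start: taken
esi=37&6=4
After step 10: ebx = -1.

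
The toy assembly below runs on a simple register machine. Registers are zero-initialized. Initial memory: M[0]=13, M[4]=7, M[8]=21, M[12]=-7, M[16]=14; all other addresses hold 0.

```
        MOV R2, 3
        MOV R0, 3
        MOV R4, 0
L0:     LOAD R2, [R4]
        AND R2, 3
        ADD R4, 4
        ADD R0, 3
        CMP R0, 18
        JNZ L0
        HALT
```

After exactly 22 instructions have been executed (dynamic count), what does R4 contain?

12

after MOV R2, 3: R2=3
after MOV R0, 3: R0=3
after MOV R4, 0: R4=0
after LOAD R2, [R4]: R2=M[0]=13
after AND R2, 3: R2=13&3=1
after ADD R4, 4: R4=0+4=4
after ADD R0, 3: R0=3+3=6
CMP R0, 18  (cmp 6,18)
JNZ L0: taken
after LOAD R2, [R4]: R2=M[4]=7
after AND R2, 3: R2=7&3=3
after ADD R4, 4: R4=4+4=8
after ADD R0, 3: R0=6+3=9
CMP R0, 18  (cmp 9,18)
JNZ L0: taken
after LOAD R2, [R4]: R2=M[8]=21
after AND R2, 3: R2=21&3=1
after ADD R4, 4: R4=8+4=12
after ADD R0, 3: R0=9+3=12
CMP R0, 18  (cmp 12,18)
JNZ L0: taken
after LOAD R2, [R4]: R2=M[12]=-7
After step 22: R4 = 12.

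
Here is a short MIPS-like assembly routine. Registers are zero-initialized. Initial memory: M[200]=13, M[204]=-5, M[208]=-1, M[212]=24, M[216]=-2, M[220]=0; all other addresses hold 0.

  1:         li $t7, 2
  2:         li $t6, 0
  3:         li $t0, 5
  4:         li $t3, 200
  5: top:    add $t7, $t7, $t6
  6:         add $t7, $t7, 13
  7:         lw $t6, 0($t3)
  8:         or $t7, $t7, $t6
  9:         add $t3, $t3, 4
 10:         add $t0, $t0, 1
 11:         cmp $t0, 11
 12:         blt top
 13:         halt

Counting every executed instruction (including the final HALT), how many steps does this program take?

$t7=2
$t6=0
$t0=5
$t3=200
$t7=2+0=2
$t7=2+13=15
$t6=M[200]=13
$t7=15|13=15
$t3=200+4=204
$t0=5+1=6
cmp $t0, 11  (cmp 6,11)
blt top: taken
$t7=15+13=28
$t7=28+13=41
$t6=M[204]=-5
$t7=41|(-5)=-5
$t3=204+4=208
$t0=6+1=7
cmp $t0, 11  (cmp 7,11)
blt top: taken
$t7=(-5)+(-5)=-10
$t7=(-10)+13=3
$t6=M[208]=-1
$t7=3|(-1)=-1
$t3=208+4=212
$t0=7+1=8
cmp $t0, 11  (cmp 8,11)
blt top: taken
$t7=(-1)+(-1)=-2
$t7=(-2)+13=11
$t6=M[212]=24
$t7=11|24=27
$t3=212+4=216
$t0=8+1=9
cmp $t0, 11  (cmp 9,11)
blt top: taken
$t7=27+24=51
$t7=51+13=64
$t6=M[216]=-2
$t7=64|(-2)=-2
$t3=216+4=220
$t0=9+1=10
cmp $t0, 11  (cmp 10,11)
blt top: taken
$t7=(-2)+(-2)=-4
$t7=(-4)+13=9
$t6=M[220]=0
$t7=9|0=9
$t3=220+4=224
$t0=10+1=11
cmp $t0, 11  (cmp 11,11)
blt top: not taken
halt.
Total executed instructions: 53.

53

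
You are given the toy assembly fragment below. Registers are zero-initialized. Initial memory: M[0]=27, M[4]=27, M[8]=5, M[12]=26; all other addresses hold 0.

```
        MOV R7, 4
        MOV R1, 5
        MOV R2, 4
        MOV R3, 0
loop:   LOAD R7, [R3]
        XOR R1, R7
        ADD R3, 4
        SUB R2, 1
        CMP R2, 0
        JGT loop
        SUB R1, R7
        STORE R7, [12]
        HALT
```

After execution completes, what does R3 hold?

16

MOV R7, 4 → R7=4
MOV R1, 5 → R1=5
MOV R2, 4 → R2=4
MOV R3, 0 → R3=0
LOAD R7, [R3] → R7=M[0]=27
XOR R1, R7 → R1=5^27=30
ADD R3, 4 → R3=0+4=4
SUB R2, 1 → R2=4-1=3
CMP R2, 0  (cmp 3,0)
JGT loop: taken
LOAD R7, [R3] → R7=M[4]=27
XOR R1, R7 → R1=30^27=5
ADD R3, 4 → R3=4+4=8
SUB R2, 1 → R2=3-1=2
CMP R2, 0  (cmp 2,0)
JGT loop: taken
LOAD R7, [R3] → R7=M[8]=5
XOR R1, R7 → R1=5^5=0
ADD R3, 4 → R3=8+4=12
SUB R2, 1 → R2=2-1=1
CMP R2, 0  (cmp 1,0)
JGT loop: taken
LOAD R7, [R3] → R7=M[12]=26
XOR R1, R7 → R1=0^26=26
ADD R3, 4 → R3=12+4=16
SUB R2, 1 → R2=1-1=0
CMP R2, 0  (cmp 0,0)
JGT loop: not taken
SUB R1, R7 → R1=26-26=0
STORE R7, [12] → M[12]=26
halt.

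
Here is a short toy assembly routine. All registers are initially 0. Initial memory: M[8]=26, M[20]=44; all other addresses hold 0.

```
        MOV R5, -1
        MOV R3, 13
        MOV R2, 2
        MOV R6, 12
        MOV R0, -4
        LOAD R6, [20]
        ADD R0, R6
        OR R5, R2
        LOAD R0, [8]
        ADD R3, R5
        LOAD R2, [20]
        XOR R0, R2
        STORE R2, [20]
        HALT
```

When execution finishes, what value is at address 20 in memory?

after MOV R5, -1: R5=-1
after MOV R3, 13: R3=13
after MOV R2, 2: R2=2
after MOV R6, 12: R6=12
after MOV R0, -4: R0=-4
after LOAD R6, [20]: R6=M[20]=44
after ADD R0, R6: R0=(-4)+44=40
after OR R5, R2: R5=(-1)|2=-1
after LOAD R0, [8]: R0=M[8]=26
after ADD R3, R5: R3=13+(-1)=12
after LOAD R2, [20]: R2=M[20]=44
after XOR R0, R2: R0=26^44=54
STORE R2, [20] → M[20]=44
halt.

44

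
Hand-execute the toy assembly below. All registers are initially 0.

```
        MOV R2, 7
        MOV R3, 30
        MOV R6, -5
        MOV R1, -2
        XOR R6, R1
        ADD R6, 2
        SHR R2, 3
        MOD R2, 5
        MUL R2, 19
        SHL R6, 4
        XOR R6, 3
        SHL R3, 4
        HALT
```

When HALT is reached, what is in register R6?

R2=7
R3=30
R6=-5
R1=-2
R6=(-5)^(-2)=5
R6=5+2=7
R2=7>>3=0
R2=0%5=0
R2=0*19=0
R6=7<<4=112
R6=112^3=115
R3=30<<4=480
halt.

115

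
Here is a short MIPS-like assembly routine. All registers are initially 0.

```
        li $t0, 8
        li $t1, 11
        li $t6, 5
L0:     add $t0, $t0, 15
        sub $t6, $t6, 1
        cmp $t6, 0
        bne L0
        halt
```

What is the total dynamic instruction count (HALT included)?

after li $t0, 8: $t0=8
after li $t1, 11: $t1=11
after li $t6, 5: $t6=5
after add $t0, $t0, 15: $t0=8+15=23
after sub $t6, $t6, 1: $t6=5-1=4
cmp $t6, 0  (cmp 4,0)
bne L0: taken
after add $t0, $t0, 15: $t0=23+15=38
after sub $t6, $t6, 1: $t6=4-1=3
cmp $t6, 0  (cmp 3,0)
bne L0: taken
after add $t0, $t0, 15: $t0=38+15=53
after sub $t6, $t6, 1: $t6=3-1=2
cmp $t6, 0  (cmp 2,0)
bne L0: taken
after add $t0, $t0, 15: $t0=53+15=68
after sub $t6, $t6, 1: $t6=2-1=1
cmp $t6, 0  (cmp 1,0)
bne L0: taken
after add $t0, $t0, 15: $t0=68+15=83
after sub $t6, $t6, 1: $t6=1-1=0
cmp $t6, 0  (cmp 0,0)
bne L0: not taken
halt.
Total executed instructions: 24.

24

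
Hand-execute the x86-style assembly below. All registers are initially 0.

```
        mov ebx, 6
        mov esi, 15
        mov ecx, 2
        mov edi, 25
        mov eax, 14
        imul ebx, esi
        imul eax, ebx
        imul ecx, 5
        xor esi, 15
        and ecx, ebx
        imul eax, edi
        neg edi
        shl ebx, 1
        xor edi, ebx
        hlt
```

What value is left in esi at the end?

after mov ebx, 6: ebx=6
after mov esi, 15: esi=15
after mov ecx, 2: ecx=2
after mov edi, 25: edi=25
after mov eax, 14: eax=14
after imul ebx, esi: ebx=6*15=90
after imul eax, ebx: eax=14*90=1260
after imul ecx, 5: ecx=2*5=10
after xor esi, 15: esi=15^15=0
after and ecx, ebx: ecx=10&90=10
after imul eax, edi: eax=1260*25=31500
after neg edi: edi=-(25)=-25
after shl ebx, 1: ebx=90<<1=180
after xor edi, ebx: edi=(-25)^180=-173
halt.

0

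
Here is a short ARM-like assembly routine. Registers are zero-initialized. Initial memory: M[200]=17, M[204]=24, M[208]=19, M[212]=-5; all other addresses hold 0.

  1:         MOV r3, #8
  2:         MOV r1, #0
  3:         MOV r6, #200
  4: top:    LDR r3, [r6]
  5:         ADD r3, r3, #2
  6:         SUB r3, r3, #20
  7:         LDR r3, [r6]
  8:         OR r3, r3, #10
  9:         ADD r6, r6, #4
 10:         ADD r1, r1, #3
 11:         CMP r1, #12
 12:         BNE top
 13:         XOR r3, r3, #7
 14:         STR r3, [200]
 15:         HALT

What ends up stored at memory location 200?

r3=8
r1=0
r6=200
r3=M[200]=17
r3=17+2=19
r3=19-20=-1
r3=M[200]=17
r3=17|10=27
r6=200+4=204
r1=0+3=3
CMP r1, #12  (cmp 3,12)
BNE top: taken
r3=M[204]=24
r3=24+2=26
r3=26-20=6
r3=M[204]=24
r3=24|10=26
r6=204+4=208
r1=3+3=6
CMP r1, #12  (cmp 6,12)
BNE top: taken
r3=M[208]=19
r3=19+2=21
r3=21-20=1
r3=M[208]=19
r3=19|10=27
r6=208+4=212
r1=6+3=9
CMP r1, #12  (cmp 9,12)
BNE top: taken
r3=M[212]=-5
r3=(-5)+2=-3
r3=(-3)-20=-23
r3=M[212]=-5
r3=(-5)|10=-5
r6=212+4=216
r1=9+3=12
CMP r1, #12  (cmp 12,12)
BNE top: not taken
r3=(-5)^7=-4
STR r3, [200] → M[200]=-4
halt.

-4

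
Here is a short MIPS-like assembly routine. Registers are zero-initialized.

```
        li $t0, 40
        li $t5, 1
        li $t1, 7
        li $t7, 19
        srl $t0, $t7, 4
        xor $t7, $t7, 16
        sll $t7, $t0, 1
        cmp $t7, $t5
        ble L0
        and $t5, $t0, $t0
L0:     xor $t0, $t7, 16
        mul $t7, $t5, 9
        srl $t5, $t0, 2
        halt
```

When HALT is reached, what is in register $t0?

18

li $t0, 40 → $t0=40
li $t5, 1 → $t5=1
li $t1, 7 → $t1=7
li $t7, 19 → $t7=19
srl $t0, $t7, 4 → $t0=19>>4=1
xor $t7, $t7, 16 → $t7=19^16=3
sll $t7, $t0, 1 → $t7=1<<1=2
cmp $t7, $t5  (cmp 2,1)
ble L0: not taken
and $t5, $t0, $t0 → $t5=1&1=1
xor $t0, $t7, 16 → $t0=2^16=18
mul $t7, $t5, 9 → $t7=1*9=9
srl $t5, $t0, 2 → $t5=18>>2=4
halt.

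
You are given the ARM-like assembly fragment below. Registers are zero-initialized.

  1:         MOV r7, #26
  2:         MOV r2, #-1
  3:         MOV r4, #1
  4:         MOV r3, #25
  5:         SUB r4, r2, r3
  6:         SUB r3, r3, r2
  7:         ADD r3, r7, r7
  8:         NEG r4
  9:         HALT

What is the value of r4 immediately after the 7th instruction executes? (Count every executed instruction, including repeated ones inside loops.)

after MOV r7, #26: r7=26
after MOV r2, #-1: r2=-1
after MOV r4, #1: r4=1
after MOV r3, #25: r3=25
after SUB r4, r2, r3: r4=(-1)-25=-26
after SUB r3, r3, r2: r3=25-(-1)=26
after ADD r3, r7, r7: r3=26+26=52
After step 7: r4 = -26.

-26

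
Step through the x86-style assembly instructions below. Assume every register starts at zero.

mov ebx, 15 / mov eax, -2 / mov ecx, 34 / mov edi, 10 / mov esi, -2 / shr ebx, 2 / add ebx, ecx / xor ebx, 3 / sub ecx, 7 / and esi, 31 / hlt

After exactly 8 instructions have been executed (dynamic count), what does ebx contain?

mov ebx, 15 → ebx=15
mov eax, -2 → eax=-2
mov ecx, 34 → ecx=34
mov edi, 10 → edi=10
mov esi, -2 → esi=-2
shr ebx, 2 → ebx=15>>2=3
add ebx, ecx → ebx=3+34=37
xor ebx, 3 → ebx=37^3=38
After step 8: ebx = 38.

38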